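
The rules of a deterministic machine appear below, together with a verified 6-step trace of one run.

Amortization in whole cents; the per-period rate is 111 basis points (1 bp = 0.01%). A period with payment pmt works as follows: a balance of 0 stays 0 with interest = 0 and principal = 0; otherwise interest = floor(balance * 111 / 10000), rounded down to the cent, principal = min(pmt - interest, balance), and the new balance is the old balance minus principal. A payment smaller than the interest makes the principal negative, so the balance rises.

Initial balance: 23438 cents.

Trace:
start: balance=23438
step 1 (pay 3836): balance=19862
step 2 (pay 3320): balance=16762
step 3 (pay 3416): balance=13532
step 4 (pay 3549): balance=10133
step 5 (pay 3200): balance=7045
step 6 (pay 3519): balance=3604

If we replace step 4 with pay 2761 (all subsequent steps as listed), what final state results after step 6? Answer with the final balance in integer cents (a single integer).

(re-executing from step 4 with the substitution; state before step 4: balance=13532)
step 4 (pay 2761): balance=10921
step 5 (pay 3200): balance=7842
step 6 (pay 3519): balance=4410

4410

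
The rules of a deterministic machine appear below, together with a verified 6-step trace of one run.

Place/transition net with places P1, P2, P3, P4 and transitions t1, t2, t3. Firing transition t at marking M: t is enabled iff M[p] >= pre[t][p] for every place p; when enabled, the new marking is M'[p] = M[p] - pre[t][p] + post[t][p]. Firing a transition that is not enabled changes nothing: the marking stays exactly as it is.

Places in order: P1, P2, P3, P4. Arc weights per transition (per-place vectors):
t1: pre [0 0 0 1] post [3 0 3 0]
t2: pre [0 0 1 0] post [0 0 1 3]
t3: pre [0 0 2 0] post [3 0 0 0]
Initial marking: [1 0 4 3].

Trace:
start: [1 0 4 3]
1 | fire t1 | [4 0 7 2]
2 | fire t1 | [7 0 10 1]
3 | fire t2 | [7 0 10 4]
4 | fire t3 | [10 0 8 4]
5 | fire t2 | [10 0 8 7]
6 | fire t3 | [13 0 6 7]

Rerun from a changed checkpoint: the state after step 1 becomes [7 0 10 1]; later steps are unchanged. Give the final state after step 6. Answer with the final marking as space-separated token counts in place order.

state after step 1 := [7 0 10 1]
2 | fire t1 | [10 0 13 0]
3 | fire t2 | [10 0 13 3]
4 | fire t3 | [13 0 11 3]
5 | fire t2 | [13 0 11 6]
6 | fire t3 | [16 0 9 6]

16 0 9 6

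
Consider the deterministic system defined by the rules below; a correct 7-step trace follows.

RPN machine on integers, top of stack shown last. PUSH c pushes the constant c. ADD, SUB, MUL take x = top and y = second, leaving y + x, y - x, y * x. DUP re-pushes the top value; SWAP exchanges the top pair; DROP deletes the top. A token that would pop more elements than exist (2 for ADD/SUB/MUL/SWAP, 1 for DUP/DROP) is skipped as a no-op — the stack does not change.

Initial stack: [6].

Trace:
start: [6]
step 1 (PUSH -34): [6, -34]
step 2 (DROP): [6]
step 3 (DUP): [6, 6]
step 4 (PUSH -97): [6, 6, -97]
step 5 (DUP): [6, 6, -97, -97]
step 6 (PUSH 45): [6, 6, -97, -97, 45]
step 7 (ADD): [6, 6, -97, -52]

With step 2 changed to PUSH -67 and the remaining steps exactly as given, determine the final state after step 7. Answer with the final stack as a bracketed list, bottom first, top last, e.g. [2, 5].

[6, -34, -67, -67, -97, -52]

(re-executing from step 2 with the substitution; state before step 2: [6, -34])
step 2 (PUSH -67): [6, -34, -67]
step 3 (DUP): [6, -34, -67, -67]
step 4 (PUSH -97): [6, -34, -67, -67, -97]
step 5 (DUP): [6, -34, -67, -67, -97, -97]
step 6 (PUSH 45): [6, -34, -67, -67, -97, -97, 45]
step 7 (ADD): [6, -34, -67, -67, -97, -52]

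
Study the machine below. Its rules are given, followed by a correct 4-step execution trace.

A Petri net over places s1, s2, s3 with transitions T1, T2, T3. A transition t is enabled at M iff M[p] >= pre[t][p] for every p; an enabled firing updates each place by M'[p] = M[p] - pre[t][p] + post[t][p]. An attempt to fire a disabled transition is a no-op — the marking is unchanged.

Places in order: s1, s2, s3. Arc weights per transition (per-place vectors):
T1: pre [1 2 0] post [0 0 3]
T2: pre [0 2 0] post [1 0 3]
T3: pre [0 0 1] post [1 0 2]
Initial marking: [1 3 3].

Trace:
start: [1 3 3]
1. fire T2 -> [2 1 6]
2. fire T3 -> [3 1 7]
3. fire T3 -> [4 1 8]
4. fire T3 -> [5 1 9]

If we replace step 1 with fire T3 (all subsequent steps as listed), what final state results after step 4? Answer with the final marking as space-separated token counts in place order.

(re-executing from step 1 with the substitution; state before step 1: [1 3 3])
1. fire T3 -> [2 3 4]
2. fire T3 -> [3 3 5]
3. fire T3 -> [4 3 6]
4. fire T3 -> [5 3 7]

5 3 7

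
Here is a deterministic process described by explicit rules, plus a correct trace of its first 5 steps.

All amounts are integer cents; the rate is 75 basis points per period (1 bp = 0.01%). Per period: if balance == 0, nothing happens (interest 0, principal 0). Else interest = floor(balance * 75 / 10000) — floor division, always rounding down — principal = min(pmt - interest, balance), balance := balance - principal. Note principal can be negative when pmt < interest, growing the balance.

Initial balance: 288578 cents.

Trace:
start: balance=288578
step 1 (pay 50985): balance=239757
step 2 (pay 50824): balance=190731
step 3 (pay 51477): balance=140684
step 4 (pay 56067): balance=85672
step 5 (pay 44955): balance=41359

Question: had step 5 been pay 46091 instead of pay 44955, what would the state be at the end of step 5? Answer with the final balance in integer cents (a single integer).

(re-executing from step 5 with the substitution; state before step 5: balance=85672)
step 5 (pay 46091): balance=40223

40223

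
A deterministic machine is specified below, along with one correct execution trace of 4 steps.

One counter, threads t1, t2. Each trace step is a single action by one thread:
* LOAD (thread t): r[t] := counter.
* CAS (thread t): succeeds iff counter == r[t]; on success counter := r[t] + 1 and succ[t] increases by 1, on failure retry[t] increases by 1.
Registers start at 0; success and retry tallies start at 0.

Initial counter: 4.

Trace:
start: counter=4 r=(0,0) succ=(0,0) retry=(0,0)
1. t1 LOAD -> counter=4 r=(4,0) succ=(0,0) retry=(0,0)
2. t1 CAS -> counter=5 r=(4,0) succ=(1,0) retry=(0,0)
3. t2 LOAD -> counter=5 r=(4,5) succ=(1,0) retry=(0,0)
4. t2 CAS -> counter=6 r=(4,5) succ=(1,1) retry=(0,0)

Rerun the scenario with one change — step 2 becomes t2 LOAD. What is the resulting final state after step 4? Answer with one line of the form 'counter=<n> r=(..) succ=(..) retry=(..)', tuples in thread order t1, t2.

counter=5 r=(4,4) succ=(0,1) retry=(0,0)

(re-executing from step 2 with the substitution; state before step 2: counter=4 r=(4,0) succ=(0,0) retry=(0,0))
2. t2 LOAD -> counter=4 r=(4,4) succ=(0,0) retry=(0,0)
3. t2 LOAD -> counter=4 r=(4,4) succ=(0,0) retry=(0,0)
4. t2 CAS -> counter=5 r=(4,4) succ=(0,1) retry=(0,0)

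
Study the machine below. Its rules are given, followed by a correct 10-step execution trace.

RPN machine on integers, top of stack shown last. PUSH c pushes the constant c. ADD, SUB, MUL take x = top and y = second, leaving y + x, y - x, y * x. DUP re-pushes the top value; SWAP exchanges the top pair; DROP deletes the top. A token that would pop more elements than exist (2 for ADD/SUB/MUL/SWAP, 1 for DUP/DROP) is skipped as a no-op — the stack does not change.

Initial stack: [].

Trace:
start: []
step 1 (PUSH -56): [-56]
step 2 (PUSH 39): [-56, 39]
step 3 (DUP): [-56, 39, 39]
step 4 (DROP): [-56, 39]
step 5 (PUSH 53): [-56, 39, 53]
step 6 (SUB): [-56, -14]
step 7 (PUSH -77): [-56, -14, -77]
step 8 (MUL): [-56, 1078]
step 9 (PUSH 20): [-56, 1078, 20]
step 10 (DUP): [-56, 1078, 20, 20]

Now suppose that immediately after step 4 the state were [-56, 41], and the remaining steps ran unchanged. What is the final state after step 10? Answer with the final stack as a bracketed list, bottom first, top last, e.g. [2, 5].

[-56, 924, 20, 20]

state after step 4 := [-56, 41]
step 5 (PUSH 53): [-56, 41, 53]
step 6 (SUB): [-56, -12]
step 7 (PUSH -77): [-56, -12, -77]
step 8 (MUL): [-56, 924]
step 9 (PUSH 20): [-56, 924, 20]
step 10 (DUP): [-56, 924, 20, 20]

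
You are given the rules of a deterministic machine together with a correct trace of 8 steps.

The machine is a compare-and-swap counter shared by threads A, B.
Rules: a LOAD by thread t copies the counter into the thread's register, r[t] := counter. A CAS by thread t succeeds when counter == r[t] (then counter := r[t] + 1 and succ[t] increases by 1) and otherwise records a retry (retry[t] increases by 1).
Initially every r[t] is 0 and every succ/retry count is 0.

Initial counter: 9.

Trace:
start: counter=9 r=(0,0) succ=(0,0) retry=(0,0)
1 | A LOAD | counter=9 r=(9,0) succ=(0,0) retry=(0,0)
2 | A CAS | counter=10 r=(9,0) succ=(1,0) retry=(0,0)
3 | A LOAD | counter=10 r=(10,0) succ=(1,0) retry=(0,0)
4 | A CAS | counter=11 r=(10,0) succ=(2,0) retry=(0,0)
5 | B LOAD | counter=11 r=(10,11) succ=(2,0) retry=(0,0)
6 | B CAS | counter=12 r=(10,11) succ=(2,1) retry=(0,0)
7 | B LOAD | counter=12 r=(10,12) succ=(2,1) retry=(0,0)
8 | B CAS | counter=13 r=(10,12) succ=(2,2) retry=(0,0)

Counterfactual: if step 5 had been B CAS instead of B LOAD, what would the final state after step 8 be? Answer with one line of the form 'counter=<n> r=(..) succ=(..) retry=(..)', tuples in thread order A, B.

counter=12 r=(10,11) succ=(2,1) retry=(0,2)

(re-executing from step 5 with the substitution; state before step 5: counter=11 r=(10,0) succ=(2,0) retry=(0,0))
5 | B CAS | counter=11 r=(10,0) succ=(2,0) retry=(0,1)
6 | B CAS | counter=11 r=(10,0) succ=(2,0) retry=(0,2)
7 | B LOAD | counter=11 r=(10,11) succ=(2,0) retry=(0,2)
8 | B CAS | counter=12 r=(10,11) succ=(2,1) retry=(0,2)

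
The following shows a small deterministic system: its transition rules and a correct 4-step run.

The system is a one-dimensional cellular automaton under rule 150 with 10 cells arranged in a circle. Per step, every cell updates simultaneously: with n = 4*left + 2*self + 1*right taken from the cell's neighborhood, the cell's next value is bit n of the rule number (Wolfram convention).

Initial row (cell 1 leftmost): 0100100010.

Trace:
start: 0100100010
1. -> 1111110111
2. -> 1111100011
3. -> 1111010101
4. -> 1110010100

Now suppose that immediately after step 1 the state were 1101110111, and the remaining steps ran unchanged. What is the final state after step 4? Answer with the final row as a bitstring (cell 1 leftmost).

0100100101

state after step 1 := 1101110111
2. -> 1000100011
3. -> 0101110101
4. -> 0100100101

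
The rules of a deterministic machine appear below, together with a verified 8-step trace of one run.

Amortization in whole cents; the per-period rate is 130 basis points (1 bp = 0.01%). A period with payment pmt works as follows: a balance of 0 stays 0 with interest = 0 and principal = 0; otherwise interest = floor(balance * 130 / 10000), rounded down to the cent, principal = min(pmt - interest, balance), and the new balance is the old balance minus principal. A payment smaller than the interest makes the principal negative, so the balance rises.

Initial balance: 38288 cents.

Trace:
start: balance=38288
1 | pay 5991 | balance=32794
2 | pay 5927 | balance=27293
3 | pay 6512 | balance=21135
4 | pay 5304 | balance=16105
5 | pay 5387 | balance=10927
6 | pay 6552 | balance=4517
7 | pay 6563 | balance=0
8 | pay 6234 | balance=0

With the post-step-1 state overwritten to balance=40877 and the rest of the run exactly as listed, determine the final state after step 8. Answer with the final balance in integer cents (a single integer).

599

state after step 1 := balance=40877
2 | pay 5927 | balance=35481
3 | pay 6512 | balance=29430
4 | pay 5304 | balance=24508
5 | pay 5387 | balance=19439
6 | pay 6552 | balance=13139
7 | pay 6563 | balance=6746
8 | pay 6234 | balance=599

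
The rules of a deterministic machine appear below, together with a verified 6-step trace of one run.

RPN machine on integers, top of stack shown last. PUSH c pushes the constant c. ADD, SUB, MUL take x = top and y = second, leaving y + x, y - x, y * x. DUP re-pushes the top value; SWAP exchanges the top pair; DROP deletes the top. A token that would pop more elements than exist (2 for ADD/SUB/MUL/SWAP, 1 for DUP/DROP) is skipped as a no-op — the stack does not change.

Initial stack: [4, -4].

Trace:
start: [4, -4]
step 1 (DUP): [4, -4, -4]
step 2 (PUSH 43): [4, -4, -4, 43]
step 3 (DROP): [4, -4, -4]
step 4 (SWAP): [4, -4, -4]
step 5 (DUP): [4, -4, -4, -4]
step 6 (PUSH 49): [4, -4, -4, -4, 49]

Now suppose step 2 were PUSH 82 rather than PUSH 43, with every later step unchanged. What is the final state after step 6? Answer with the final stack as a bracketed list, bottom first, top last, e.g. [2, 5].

[4, -4, -4, -4, 49]

(re-executing from step 2 with the substitution; state before step 2: [4, -4, -4])
step 2 (PUSH 82): [4, -4, -4, 82]
step 3 (DROP): [4, -4, -4]
step 4 (SWAP): [4, -4, -4]
step 5 (DUP): [4, -4, -4, -4]
step 6 (PUSH 49): [4, -4, -4, -4, 49]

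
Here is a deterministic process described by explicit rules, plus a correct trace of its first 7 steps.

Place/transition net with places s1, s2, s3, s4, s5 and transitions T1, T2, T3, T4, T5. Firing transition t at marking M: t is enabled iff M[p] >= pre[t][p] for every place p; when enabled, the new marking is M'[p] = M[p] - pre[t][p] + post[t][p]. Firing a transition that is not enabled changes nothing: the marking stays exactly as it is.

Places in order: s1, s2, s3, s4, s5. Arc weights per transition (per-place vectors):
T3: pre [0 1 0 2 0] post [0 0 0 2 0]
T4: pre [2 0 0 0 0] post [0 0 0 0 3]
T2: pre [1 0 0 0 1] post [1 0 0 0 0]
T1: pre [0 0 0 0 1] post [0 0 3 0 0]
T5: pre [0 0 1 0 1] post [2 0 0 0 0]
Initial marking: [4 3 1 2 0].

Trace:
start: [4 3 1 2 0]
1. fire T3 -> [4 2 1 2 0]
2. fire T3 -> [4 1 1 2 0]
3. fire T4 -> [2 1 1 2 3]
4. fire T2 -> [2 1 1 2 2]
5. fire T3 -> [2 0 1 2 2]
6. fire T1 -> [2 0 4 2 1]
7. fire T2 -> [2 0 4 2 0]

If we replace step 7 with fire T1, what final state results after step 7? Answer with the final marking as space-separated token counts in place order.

(re-executing from step 7 with the substitution; state before step 7: [2 0 4 2 1])
7. fire T1 -> [2 0 7 2 0]

2 0 7 2 0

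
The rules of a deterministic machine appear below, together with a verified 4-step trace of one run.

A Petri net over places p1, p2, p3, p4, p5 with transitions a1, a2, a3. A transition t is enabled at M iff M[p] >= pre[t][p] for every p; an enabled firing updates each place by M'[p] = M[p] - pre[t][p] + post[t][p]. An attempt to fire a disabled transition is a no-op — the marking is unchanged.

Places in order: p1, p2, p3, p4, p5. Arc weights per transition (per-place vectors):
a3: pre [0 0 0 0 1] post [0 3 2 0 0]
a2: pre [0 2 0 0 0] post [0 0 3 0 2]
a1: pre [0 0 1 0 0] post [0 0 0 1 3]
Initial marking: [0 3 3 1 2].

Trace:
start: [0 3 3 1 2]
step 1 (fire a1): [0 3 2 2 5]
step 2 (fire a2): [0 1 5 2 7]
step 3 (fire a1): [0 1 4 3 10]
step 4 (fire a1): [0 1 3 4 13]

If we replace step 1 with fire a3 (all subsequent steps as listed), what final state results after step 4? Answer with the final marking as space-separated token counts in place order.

(re-executing from step 1 with the substitution; state before step 1: [0 3 3 1 2])
step 1 (fire a3): [0 6 5 1 1]
step 2 (fire a2): [0 4 8 1 3]
step 3 (fire a1): [0 4 7 2 6]
step 4 (fire a1): [0 4 6 3 9]

0 4 6 3 9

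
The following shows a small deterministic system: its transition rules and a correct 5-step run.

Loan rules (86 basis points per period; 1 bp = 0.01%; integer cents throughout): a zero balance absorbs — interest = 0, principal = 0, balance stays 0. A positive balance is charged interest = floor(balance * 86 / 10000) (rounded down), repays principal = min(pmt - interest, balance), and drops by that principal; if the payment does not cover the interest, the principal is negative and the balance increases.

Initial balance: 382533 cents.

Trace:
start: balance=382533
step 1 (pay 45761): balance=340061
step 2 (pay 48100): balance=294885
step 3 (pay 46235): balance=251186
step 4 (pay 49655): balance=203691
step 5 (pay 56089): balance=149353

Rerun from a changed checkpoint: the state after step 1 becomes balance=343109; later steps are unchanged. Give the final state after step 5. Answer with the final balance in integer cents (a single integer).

state after step 1 := balance=343109
step 2 (pay 48100): balance=297959
step 3 (pay 46235): balance=254286
step 4 (pay 49655): balance=206817
step 5 (pay 56089): balance=152506

152506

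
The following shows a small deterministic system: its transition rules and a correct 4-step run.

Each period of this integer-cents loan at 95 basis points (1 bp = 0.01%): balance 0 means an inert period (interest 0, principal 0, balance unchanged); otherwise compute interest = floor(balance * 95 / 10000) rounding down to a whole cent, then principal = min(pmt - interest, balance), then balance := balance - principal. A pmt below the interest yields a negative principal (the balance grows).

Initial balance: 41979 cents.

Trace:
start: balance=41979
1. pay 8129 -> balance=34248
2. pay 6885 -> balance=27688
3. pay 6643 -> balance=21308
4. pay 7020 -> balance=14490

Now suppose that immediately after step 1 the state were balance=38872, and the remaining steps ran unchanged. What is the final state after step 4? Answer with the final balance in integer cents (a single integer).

state after step 1 := balance=38872
2. pay 6885 -> balance=32356
3. pay 6643 -> balance=26020
4. pay 7020 -> balance=19247

19247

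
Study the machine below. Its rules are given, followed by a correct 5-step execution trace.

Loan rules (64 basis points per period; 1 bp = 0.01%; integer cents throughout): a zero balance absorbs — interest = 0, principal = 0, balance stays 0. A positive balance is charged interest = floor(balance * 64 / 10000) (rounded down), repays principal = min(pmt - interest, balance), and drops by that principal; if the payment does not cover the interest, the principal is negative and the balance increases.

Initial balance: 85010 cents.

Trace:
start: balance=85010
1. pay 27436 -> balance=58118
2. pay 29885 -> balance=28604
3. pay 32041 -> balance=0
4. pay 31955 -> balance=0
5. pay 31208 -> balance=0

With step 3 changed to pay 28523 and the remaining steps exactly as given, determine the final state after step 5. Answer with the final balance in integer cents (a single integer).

0

(re-executing from step 3 with the substitution; state before step 3: balance=28604)
3. pay 28523 -> balance=264
4. pay 31955 -> balance=0
5. pay 31208 -> balance=0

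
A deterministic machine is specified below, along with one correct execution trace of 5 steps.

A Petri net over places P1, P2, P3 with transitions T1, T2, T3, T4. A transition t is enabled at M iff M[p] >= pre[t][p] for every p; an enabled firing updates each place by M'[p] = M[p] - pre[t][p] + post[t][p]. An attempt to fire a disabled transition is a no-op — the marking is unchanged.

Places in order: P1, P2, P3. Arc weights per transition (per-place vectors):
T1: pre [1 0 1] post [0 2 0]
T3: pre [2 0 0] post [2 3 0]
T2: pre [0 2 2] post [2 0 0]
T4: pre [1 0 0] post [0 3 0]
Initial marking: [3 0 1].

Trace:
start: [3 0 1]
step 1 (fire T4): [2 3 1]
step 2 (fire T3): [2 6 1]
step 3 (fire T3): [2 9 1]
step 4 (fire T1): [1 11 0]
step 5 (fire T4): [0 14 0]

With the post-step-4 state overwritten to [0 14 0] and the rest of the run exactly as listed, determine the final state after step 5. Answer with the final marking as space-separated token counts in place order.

state after step 4 := [0 14 0]
step 5 (fire T4): [0 14 0]

0 14 0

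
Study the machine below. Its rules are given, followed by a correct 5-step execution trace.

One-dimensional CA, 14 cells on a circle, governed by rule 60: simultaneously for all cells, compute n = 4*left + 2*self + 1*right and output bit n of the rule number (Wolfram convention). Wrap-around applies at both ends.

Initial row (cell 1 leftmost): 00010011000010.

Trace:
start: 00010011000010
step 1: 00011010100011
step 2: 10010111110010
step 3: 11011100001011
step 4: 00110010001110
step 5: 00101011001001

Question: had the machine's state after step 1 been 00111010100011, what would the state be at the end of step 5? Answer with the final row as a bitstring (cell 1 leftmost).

state after step 1 := 00111010100011
step 2: 10100111110010
step 3: 11110100001011
step 4: 00001110001110
step 5: 00001001001001

00001001001001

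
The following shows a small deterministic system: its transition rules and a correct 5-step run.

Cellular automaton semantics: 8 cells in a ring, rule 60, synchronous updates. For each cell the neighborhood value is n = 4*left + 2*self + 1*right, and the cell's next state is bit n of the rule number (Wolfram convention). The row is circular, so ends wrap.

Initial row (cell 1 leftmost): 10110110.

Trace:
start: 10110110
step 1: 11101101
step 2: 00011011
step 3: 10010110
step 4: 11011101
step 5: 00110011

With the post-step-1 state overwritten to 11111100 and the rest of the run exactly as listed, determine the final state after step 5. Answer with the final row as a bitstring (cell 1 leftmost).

state after step 1 := 11111100
step 2: 10000010
step 3: 11000011
step 4: 00100010
step 5: 00110011

00110011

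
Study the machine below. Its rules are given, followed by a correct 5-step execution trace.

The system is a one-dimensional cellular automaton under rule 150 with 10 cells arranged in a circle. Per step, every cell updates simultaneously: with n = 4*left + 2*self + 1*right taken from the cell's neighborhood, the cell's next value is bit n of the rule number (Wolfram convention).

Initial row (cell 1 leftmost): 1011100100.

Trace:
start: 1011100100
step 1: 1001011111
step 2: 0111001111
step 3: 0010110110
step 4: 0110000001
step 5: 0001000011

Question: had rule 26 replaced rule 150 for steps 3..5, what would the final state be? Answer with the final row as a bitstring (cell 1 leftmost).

0010011011

(re-executing steps 3..5 under rule 26; state before step 3: 0111001111)
step 3: 0100111000
step 4: 1011100100
step 5: 0010011011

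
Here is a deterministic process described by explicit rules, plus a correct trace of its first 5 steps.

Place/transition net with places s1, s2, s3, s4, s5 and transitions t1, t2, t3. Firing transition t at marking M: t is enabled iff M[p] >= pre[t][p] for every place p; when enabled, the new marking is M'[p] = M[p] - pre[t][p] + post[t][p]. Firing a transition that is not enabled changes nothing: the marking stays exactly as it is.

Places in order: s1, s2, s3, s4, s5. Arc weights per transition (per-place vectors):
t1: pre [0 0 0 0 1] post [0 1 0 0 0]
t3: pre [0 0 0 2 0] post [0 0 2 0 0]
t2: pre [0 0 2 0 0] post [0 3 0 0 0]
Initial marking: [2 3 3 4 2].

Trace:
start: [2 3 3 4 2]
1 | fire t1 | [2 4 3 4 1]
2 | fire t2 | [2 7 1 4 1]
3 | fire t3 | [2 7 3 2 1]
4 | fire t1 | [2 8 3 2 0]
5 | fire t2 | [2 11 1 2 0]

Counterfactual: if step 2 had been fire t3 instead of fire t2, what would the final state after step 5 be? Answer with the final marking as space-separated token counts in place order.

(re-executing from step 2 with the substitution; state before step 2: [2 4 3 4 1])
2 | fire t3 | [2 4 5 2 1]
3 | fire t3 | [2 4 7 0 1]
4 | fire t1 | [2 5 7 0 0]
5 | fire t2 | [2 8 5 0 0]

2 8 5 0 0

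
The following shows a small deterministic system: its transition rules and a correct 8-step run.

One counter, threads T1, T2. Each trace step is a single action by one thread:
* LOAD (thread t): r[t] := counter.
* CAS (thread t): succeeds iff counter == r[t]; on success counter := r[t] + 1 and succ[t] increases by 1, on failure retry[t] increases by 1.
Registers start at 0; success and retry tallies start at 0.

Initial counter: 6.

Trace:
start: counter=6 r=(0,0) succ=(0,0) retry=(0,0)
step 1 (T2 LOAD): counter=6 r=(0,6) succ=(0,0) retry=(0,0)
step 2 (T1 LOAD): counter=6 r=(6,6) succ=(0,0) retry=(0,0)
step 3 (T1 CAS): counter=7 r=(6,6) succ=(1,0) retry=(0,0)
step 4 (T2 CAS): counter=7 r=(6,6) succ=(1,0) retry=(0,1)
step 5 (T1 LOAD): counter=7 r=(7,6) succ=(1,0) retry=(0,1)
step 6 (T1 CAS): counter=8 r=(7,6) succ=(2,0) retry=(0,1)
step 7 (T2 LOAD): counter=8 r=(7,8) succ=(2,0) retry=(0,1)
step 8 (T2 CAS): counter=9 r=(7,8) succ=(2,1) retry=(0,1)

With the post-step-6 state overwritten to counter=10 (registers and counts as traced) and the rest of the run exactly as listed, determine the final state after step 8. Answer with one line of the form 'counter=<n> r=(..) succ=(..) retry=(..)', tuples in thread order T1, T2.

counter=11 r=(7,10) succ=(2,1) retry=(0,1)

state after step 6 := counter=10 r=(7,6) succ=(2,0) retry=(0,1)
step 7 (T2 LOAD): counter=10 r=(7,10) succ=(2,0) retry=(0,1)
step 8 (T2 CAS): counter=11 r=(7,10) succ=(2,1) retry=(0,1)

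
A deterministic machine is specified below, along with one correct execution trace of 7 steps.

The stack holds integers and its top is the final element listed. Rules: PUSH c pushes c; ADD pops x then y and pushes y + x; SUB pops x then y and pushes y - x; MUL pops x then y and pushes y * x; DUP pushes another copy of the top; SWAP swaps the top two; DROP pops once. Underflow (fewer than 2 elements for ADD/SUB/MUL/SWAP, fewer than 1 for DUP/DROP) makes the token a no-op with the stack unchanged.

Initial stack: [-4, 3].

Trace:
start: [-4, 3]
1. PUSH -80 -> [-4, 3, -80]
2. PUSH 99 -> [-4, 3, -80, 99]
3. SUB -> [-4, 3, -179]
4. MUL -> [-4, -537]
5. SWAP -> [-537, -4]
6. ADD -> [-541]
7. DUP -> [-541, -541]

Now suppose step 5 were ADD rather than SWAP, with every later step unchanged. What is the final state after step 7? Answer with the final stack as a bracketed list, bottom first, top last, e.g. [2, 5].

(re-executing from step 5 with the substitution; state before step 5: [-4, -537])
5. ADD -> [-541]
6. ADD -> [-541]
7. DUP -> [-541, -541]

[-541, -541]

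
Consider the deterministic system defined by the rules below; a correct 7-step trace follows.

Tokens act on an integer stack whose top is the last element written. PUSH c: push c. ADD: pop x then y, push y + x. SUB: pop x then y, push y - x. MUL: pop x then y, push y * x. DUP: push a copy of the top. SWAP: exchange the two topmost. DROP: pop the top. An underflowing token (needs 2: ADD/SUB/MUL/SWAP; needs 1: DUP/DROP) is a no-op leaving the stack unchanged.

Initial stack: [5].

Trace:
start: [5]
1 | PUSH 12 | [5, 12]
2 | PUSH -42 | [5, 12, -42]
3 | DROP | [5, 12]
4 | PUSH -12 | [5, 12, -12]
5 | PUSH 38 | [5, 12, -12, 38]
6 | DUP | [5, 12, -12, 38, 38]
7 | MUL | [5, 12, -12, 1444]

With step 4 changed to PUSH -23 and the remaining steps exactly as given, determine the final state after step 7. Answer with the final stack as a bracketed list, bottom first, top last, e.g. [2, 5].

(re-executing from step 4 with the substitution; state before step 4: [5, 12])
4 | PUSH -23 | [5, 12, -23]
5 | PUSH 38 | [5, 12, -23, 38]
6 | DUP | [5, 12, -23, 38, 38]
7 | MUL | [5, 12, -23, 1444]

[5, 12, -23, 1444]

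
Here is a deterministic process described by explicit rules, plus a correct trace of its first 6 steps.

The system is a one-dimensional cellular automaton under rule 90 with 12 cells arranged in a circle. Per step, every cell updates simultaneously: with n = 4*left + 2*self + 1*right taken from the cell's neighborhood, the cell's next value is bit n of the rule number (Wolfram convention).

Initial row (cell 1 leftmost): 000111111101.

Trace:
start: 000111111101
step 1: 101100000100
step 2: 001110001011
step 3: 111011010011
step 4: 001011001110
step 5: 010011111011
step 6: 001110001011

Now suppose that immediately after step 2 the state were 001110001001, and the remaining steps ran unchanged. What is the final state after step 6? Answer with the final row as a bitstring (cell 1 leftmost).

000110101011

state after step 2 := 001110001001
step 3: 111011010110
step 4: 101011000110
step 5: 000011101110
step 6: 000110101011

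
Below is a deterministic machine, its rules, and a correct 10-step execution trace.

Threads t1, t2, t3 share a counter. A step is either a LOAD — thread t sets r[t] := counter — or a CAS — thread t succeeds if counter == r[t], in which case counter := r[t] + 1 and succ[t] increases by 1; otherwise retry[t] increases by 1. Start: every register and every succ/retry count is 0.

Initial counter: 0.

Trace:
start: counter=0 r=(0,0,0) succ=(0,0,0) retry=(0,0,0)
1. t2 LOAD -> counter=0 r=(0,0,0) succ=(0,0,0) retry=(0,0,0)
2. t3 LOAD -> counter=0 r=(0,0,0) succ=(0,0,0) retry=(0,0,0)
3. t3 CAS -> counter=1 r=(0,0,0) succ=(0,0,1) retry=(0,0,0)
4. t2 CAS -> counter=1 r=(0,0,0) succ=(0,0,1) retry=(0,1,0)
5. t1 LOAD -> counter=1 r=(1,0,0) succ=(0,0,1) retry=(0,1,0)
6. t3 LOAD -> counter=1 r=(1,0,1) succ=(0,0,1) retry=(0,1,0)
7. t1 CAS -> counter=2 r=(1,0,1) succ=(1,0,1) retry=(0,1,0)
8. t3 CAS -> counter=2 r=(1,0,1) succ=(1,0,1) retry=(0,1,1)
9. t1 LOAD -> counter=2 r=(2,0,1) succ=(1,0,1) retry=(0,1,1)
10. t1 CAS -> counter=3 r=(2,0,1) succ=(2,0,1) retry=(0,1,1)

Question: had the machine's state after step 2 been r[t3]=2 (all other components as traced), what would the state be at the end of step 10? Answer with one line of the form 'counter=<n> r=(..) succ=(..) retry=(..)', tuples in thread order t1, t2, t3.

counter=3 r=(2,0,1) succ=(2,1,0) retry=(0,0,2)

state after step 2 := counter=0 r=(0,0,2) succ=(0,0,0) retry=(0,0,0)
3. t3 CAS -> counter=0 r=(0,0,2) succ=(0,0,0) retry=(0,0,1)
4. t2 CAS -> counter=1 r=(0,0,2) succ=(0,1,0) retry=(0,0,1)
5. t1 LOAD -> counter=1 r=(1,0,2) succ=(0,1,0) retry=(0,0,1)
6. t3 LOAD -> counter=1 r=(1,0,1) succ=(0,1,0) retry=(0,0,1)
7. t1 CAS -> counter=2 r=(1,0,1) succ=(1,1,0) retry=(0,0,1)
8. t3 CAS -> counter=2 r=(1,0,1) succ=(1,1,0) retry=(0,0,2)
9. t1 LOAD -> counter=2 r=(2,0,1) succ=(1,1,0) retry=(0,0,2)
10. t1 CAS -> counter=3 r=(2,0,1) succ=(2,1,0) retry=(0,0,2)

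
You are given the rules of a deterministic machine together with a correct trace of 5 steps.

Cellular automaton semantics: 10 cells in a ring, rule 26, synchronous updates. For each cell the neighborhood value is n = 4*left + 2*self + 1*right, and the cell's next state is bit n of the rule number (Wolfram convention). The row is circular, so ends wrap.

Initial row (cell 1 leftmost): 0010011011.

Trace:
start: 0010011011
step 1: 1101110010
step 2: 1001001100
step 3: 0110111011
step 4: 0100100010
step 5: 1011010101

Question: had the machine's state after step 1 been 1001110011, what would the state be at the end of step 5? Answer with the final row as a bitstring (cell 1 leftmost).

state after step 1 := 1001110011
step 2: 0111001110
step 3: 1100111001
step 4: 0011100111
step 5: 1110011100

1110011100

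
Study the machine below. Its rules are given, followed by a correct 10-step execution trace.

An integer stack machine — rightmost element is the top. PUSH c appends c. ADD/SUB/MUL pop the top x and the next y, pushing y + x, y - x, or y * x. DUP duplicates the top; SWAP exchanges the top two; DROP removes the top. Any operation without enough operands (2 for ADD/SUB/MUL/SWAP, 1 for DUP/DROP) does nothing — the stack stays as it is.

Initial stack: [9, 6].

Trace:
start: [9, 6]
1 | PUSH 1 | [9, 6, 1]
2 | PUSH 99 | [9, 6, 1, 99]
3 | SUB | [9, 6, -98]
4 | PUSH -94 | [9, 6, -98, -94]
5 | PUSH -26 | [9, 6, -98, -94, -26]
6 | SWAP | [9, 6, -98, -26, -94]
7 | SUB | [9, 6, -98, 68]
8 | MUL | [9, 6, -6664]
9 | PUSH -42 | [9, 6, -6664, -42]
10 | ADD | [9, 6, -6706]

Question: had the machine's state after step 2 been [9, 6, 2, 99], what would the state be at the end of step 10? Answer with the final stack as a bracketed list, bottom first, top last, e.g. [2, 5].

[9, 6, -6638]

state after step 2 := [9, 6, 2, 99]
3 | SUB | [9, 6, -97]
4 | PUSH -94 | [9, 6, -97, -94]
5 | PUSH -26 | [9, 6, -97, -94, -26]
6 | SWAP | [9, 6, -97, -26, -94]
7 | SUB | [9, 6, -97, 68]
8 | MUL | [9, 6, -6596]
9 | PUSH -42 | [9, 6, -6596, -42]
10 | ADD | [9, 6, -6638]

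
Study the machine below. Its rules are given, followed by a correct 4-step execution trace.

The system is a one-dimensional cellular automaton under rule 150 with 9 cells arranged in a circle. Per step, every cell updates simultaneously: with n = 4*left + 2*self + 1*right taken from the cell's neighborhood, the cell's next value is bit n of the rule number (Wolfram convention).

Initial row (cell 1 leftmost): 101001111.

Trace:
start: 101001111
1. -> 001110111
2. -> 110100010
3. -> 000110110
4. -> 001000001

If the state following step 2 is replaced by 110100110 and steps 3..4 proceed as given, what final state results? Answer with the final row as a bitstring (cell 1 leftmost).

state after step 2 := 110100110
3. -> 000111000
4. -> 001010100

001010100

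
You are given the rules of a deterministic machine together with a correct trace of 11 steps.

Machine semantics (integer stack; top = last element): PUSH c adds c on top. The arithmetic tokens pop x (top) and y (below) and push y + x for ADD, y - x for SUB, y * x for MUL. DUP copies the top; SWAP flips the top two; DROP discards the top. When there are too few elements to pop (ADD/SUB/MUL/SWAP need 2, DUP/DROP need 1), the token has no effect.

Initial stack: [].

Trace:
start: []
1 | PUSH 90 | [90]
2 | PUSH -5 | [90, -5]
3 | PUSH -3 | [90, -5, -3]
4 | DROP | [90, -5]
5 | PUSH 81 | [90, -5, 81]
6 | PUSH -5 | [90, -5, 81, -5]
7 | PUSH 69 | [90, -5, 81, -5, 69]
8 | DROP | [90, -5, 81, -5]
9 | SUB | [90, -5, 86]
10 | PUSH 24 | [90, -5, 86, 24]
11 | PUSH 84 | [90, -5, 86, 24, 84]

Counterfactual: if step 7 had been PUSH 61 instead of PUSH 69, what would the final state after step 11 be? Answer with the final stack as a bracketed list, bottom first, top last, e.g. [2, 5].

(re-executing from step 7 with the substitution; state before step 7: [90, -5, 81, -5])
7 | PUSH 61 | [90, -5, 81, -5, 61]
8 | DROP | [90, -5, 81, -5]
9 | SUB | [90, -5, 86]
10 | PUSH 24 | [90, -5, 86, 24]
11 | PUSH 84 | [90, -5, 86, 24, 84]

[90, -5, 86, 24, 84]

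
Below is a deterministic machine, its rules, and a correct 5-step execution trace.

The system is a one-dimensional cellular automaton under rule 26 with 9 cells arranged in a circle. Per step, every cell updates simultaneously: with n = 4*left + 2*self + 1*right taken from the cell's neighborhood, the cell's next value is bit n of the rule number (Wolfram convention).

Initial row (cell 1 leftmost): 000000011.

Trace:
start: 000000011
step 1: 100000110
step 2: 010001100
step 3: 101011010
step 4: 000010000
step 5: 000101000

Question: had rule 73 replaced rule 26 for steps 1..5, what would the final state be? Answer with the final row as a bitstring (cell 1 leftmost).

(re-executing steps 1..5 under rule 73; state before step 1: 000000011)
step 1: 011111011
step 2: 010001011
step 3: 000100011
step 4: 010001011
step 5: 000100011

000100011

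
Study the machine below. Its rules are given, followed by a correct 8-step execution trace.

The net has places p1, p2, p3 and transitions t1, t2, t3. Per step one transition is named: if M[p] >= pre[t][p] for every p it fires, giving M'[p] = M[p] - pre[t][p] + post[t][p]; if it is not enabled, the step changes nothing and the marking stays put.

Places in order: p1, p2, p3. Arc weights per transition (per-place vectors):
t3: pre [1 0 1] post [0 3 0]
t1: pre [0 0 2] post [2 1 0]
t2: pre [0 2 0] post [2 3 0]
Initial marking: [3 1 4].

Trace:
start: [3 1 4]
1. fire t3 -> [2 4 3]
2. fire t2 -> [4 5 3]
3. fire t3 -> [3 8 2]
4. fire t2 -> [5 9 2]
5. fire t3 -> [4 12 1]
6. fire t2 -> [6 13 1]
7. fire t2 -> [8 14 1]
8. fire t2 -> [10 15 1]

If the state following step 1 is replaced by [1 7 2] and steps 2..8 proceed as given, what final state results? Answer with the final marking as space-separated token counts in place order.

state after step 1 := [1 7 2]
2. fire t2 -> [3 8 2]
3. fire t3 -> [2 11 1]
4. fire t2 -> [4 12 1]
5. fire t3 -> [3 15 0]
6. fire t2 -> [5 16 0]
7. fire t2 -> [7 17 0]
8. fire t2 -> [9 18 0]

9 18 0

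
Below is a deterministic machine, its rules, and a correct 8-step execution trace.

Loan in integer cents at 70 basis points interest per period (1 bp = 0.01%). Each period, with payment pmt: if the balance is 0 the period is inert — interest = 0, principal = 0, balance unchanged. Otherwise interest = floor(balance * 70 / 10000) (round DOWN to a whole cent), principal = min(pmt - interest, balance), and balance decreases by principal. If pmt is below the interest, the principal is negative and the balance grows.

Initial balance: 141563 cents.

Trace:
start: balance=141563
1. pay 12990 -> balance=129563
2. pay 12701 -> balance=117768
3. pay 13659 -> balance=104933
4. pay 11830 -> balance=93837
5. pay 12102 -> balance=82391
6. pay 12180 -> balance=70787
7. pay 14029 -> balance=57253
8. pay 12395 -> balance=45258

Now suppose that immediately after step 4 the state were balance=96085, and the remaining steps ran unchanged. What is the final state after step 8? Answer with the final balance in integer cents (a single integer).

47570

state after step 4 := balance=96085
5. pay 12102 -> balance=84655
6. pay 12180 -> balance=73067
7. pay 14029 -> balance=59549
8. pay 12395 -> balance=47570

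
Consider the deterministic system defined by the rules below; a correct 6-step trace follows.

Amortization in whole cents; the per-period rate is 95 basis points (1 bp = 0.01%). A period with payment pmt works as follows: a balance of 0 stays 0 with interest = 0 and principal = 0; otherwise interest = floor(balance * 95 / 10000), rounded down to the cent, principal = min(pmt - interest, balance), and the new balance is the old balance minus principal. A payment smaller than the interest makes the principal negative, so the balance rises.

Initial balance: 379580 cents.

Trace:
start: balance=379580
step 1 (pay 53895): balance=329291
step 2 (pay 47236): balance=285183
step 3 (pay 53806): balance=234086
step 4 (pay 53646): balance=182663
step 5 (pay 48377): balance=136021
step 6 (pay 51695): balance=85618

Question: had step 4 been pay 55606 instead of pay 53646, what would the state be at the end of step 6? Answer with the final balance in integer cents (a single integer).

(re-executing from step 4 with the substitution; state before step 4: balance=234086)
step 4 (pay 55606): balance=180703
step 5 (pay 48377): balance=134042
step 6 (pay 51695): balance=83620

83620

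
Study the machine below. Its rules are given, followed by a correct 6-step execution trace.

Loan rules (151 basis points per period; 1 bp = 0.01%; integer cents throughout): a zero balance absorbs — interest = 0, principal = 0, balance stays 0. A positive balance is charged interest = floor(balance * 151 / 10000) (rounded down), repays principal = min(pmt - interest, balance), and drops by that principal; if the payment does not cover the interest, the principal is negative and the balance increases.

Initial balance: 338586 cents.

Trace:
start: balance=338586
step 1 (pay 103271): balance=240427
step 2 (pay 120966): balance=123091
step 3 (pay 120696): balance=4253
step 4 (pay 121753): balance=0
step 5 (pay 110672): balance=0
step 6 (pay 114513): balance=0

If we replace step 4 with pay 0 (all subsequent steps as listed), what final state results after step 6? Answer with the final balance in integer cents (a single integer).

(re-executing from step 4 with the substitution; state before step 4: balance=4253)
step 4 (pay 0): balance=4317
step 5 (pay 110672): balance=0
step 6 (pay 114513): balance=0

0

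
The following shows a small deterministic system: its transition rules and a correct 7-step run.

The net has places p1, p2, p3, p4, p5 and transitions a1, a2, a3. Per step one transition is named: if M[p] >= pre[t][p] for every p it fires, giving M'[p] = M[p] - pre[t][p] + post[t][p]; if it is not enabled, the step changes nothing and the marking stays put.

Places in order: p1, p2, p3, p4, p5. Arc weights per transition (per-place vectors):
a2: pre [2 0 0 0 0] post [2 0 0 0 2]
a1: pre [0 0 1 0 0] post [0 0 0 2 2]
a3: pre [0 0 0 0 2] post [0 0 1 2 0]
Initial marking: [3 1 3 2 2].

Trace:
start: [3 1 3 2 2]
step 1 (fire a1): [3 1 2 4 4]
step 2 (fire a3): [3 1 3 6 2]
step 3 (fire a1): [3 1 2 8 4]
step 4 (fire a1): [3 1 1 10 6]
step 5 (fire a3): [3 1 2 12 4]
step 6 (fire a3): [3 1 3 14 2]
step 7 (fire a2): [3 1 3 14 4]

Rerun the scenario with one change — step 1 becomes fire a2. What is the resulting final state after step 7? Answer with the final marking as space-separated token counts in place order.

3 1 4 12 4

(re-executing from step 1 with the substitution; state before step 1: [3 1 3 2 2])
step 1 (fire a2): [3 1 3 2 4]
step 2 (fire a3): [3 1 4 4 2]
step 3 (fire a1): [3 1 3 6 4]
step 4 (fire a1): [3 1 2 8 6]
step 5 (fire a3): [3 1 3 10 4]
step 6 (fire a3): [3 1 4 12 2]
step 7 (fire a2): [3 1 4 12 4]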